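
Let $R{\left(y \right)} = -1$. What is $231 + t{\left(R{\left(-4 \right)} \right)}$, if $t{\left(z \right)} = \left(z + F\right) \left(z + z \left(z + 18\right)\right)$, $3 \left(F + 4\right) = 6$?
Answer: $285$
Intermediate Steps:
$F = -2$ ($F = -4 + \frac{1}{3} \cdot 6 = -4 + 2 = -2$)
$t{\left(z \right)} = \left(-2 + z\right) \left(z + z \left(18 + z\right)\right)$ ($t{\left(z \right)} = \left(z - 2\right) \left(z + z \left(z + 18\right)\right) = \left(-2 + z\right) \left(z + z \left(18 + z\right)\right)$)
$231 + t{\left(R{\left(-4 \right)} \right)} = 231 - \left(-38 + \left(-1\right)^{2} + 17 \left(-1\right)\right) = 231 - \left(-38 + 1 - 17\right) = 231 - -54 = 231 + 54 = 285$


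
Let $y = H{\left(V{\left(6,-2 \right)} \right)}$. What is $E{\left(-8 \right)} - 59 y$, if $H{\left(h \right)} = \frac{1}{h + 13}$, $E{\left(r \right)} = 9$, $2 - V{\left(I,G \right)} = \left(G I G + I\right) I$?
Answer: $\frac{1544}{165} \approx 9.3576$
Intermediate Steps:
$V{\left(I,G \right)} = 2 - I \left(I + I G^{2}\right)$ ($V{\left(I,G \right)} = 2 - \left(G I G + I\right) I = 2 - \left(I G^{2} + I\right) I = 2 - \left(I + I G^{2}\right) I = 2 - I \left(I + I G^{2}\right)$)
$H{\left(h \right)} = \frac{1}{13 + h}$
$y = - \frac{1}{165}$ ($y = \frac{1}{13 - \left(34 + \left(-2\right)^{2} \cdot 6^{2}\right)} = \frac{1}{13 - \left(34 + 144\right)} = \frac{1}{13 - 178} = \frac{1}{-165} = - \frac{1}{165} \approx -0.0060606$)
$E{\left(-8 \right)} - 59 y = 9 - - \frac{59}{165} = 9 + \frac{59}{165} = \frac{1544}{165}$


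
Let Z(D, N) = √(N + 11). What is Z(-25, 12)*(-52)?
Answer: -52*√23 ≈ -249.38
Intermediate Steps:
Z(D, N) = √(11 + N)
Z(-25, 12)*(-52) = √(11 + 12)*(-52) = √23*(-52) = -52*√23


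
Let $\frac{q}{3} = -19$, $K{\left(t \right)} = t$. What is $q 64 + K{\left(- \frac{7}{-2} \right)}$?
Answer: $- \frac{7289}{2} \approx -3644.5$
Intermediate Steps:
$q = -57$ ($q = 3 \left(-19\right) = -57$)
$q 64 + K{\left(- \frac{7}{-2} \right)} = \left(-57\right) 64 - \frac{7}{-2} = -3648 - - \frac{7}{2} = -3648 + \frac{7}{2} = - \frac{7289}{2}$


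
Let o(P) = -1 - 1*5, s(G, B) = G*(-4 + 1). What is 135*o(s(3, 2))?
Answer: -810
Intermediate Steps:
s(G, B) = -3*G (s(G, B) = G*(-3) = -3*G)
o(P) = -6 (o(P) = -1 - 5 = -6)
135*o(s(3, 2)) = 135*(-6) = -810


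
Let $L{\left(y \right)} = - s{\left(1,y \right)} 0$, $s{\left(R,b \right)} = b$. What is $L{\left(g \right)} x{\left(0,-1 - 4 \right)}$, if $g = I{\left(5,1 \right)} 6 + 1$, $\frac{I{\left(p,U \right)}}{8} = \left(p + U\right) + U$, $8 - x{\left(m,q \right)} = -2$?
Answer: $0$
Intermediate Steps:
$x{\left(m,q \right)} = 10$ ($x{\left(m,q \right)} = 8 - -2 = 8 + 2 = 10$)
$I{\left(p,U \right)} = 8 p + 16 U$ ($I{\left(p,U \right)} = 8 \left(\left(p + U\right) + U\right) = 8 \left(\left(U + p\right) + U\right) = 8 \left(p + 2 U\right) = 8 p + 16 U$)
$g = 337$ ($g = \left(8 \cdot 5 + 16 \cdot 1\right) 6 + 1 = \left(40 + 16\right) 6 + 1 = 56 \cdot 6 + 1 = 336 + 1 = 337$)
$L{\left(y \right)} = 0$ ($L{\left(y \right)} = - y 0 = 0$)
$L{\left(g \right)} x{\left(0,-1 - 4 \right)} = 0 \cdot 10 = 0$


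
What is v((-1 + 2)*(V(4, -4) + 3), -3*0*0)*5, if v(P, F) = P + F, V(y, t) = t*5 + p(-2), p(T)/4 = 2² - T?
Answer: 35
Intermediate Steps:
p(T) = 16 - 4*T (p(T) = 4*(2² - T) = 4*(4 - T) = 16 - 4*T)
V(y, t) = 24 + 5*t (V(y, t) = t*5 + (16 - 4*(-2)) = 5*t + (16 + 8) = 5*t + 24 = 24 + 5*t)
v(P, F) = F + P
v((-1 + 2)*(V(4, -4) + 3), -3*0*0)*5 = (-3*0*0 + (-1 + 2)*((24 + 5*(-4)) + 3))*5 = (0*0 + 1*((24 - 20) + 3))*5 = (0 + 1*(4 + 3))*5 = (0 + 1*7)*5 = (0 + 7)*5 = 7*5 = 35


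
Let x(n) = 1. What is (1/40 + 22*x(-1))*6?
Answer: 2643/20 ≈ 132.15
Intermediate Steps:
(1/40 + 22*x(-1))*6 = (1/40 + 22*1)*6 = (1/40 + 22)*6 = (881/40)*6 = 2643/20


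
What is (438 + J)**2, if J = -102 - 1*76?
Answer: 67600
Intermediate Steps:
J = -178 (J = -102 - 76 = -178)
(438 + J)**2 = (438 - 178)**2 = 260**2 = 67600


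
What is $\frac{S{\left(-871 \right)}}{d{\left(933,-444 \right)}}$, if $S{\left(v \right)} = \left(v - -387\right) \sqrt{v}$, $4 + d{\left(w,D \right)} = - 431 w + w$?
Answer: $\frac{242 i \sqrt{871}}{200597} \approx 0.035604 i$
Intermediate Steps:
$d{\left(w,D \right)} = -4 - 430 w$ ($d{\left(w,D \right)} = -4 + \left(- 431 w + w\right) = -4 - 430 w$)
$S{\left(v \right)} = \sqrt{v} \left(387 + v\right)$ ($S{\left(v \right)} = \left(v + 387\right) \sqrt{v} = \left(387 + v\right) \sqrt{v} = \sqrt{v} \left(387 + v\right)$)
$\frac{S{\left(-871 \right)}}{d{\left(933,-444 \right)}} = \frac{\sqrt{-871} \left(387 - 871\right)}{-4 - 401190} = \frac{i \sqrt{871} \left(-484\right)}{-4 - 401190} = \frac{\left(-484\right) i \sqrt{871}}{-401194} = - 484 i \sqrt{871} \left(- \frac{1}{401194}\right) = \frac{242 i \sqrt{871}}{200597}$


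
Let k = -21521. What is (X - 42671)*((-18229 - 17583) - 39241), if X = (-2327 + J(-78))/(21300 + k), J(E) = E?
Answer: 54430086766/17 ≈ 3.2018e+9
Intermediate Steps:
X = 185/17 (X = (-2327 - 78)/(21300 - 21521) = -2405/(-221) = -2405*(-1/221) = 185/17 ≈ 10.882)
(X - 42671)*((-18229 - 17583) - 39241) = (185/17 - 42671)*((-18229 - 17583) - 39241) = -725222*(-35812 - 39241)/17 = -725222/17*(-75053) = 54430086766/17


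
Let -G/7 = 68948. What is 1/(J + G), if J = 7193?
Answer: -1/475443 ≈ -2.1033e-6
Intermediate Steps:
G = -482636 (G = -7*68948 = -482636)
1/(J + G) = 1/(7193 - 482636) = 1/(-475443) = -1/475443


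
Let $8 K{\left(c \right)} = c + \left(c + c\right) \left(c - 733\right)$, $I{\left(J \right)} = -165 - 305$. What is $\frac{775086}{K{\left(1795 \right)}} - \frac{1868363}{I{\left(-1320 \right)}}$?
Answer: $\frac{1425910288297}{358551250} \approx 3976.9$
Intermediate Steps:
$I{\left(J \right)} = -470$
$K{\left(c \right)} = \frac{c}{8} + \frac{c \left(-733 + c\right)}{4}$ ($K{\left(c \right)} = \frac{c + \left(c + c\right) \left(c - 733\right)}{8} = \frac{c + 2 c \left(-733 + c\right)}{8} = \frac{c}{8} + \frac{c \left(-733 + c\right)}{4}$)
$\frac{775086}{K{\left(1795 \right)}} - \frac{1868363}{I{\left(-1320 \right)}} = \frac{775086}{\frac{1}{8} \cdot 1795 \left(-1465 + 2 \cdot 1795\right)} - \frac{1868363}{-470} = \frac{775086}{\frac{1}{8} \cdot 1795 \left(-1465 + 3590\right)} - - \frac{1868363}{470} = \frac{775086}{\frac{1}{8} \cdot 1795 \cdot 2125} + \frac{1868363}{470} = \frac{775086}{\frac{3814375}{8}} + \frac{1868363}{470} = 775086 \cdot \frac{8}{3814375} + \frac{1868363}{470} = \frac{6200688}{3814375} + \frac{1868363}{470} = \frac{1425910288297}{358551250}$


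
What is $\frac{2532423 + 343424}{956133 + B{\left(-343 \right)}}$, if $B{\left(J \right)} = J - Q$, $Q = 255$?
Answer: $\frac{2875847}{955535} \approx 3.0097$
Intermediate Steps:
$B{\left(J \right)} = -255 + J$ ($B{\left(J \right)} = J - 255 = -255 + J$)
$\frac{2532423 + 343424}{956133 + B{\left(-343 \right)}} = \frac{2532423 + 343424}{956133 - 598} = \frac{2875847}{956133 - 598} = \frac{2875847}{955535}$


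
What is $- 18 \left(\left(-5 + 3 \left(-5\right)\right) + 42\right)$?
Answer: $-396$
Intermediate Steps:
$- 18 \left(\left(-5 + 3 \left(-5\right)\right) + 42\right) = - 18 \left(\left(-5 - 15\right) + 42\right) = - 18 \left(-20 + 42\right) = \left(-18\right) 22 = -396$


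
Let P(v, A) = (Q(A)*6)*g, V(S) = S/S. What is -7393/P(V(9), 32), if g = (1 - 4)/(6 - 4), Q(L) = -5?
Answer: -7393/45 ≈ -164.29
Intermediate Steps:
V(S) = 1
g = -3/2 ≈ -1.5000
P(v, A) = 45 (P(v, A) = -5*6*(-3/2) = -30*(-3/2) = 45)
-7393/P(V(9), 32) = -7393/45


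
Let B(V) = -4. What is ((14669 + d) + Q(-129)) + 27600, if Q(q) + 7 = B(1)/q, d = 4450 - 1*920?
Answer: 5907172/129 ≈ 45792.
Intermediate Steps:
d = 3530 (d = 4450 - 920 = 3530)
Q(q) = -7 - 4/q
((14669 + d) + Q(-129)) + 27600 = ((14669 + 3530) + (-7 - 4/(-129))) + 27600 = (18199 + (-7 - 4*(-1/129))) + 27600 = (18199 + (-7 + 4/129)) + 27600 = (18199 - 899/129) + 27600 = 2346772/129 + 27600 = 5907172/129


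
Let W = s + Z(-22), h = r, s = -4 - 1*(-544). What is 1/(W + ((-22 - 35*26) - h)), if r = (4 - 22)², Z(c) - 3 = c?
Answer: -1/735 ≈ -0.0013605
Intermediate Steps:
Z(c) = 3 + c
s = 540 (s = -4 + 544 = 540)
r = 324 (r = (-18)² = 324)
h = 324
W = 521 (W = 540 + (3 - 22) = 540 - 19 = 521)
1/(W + ((-22 - 35*26) - h)) = 1/(521 + ((-22 - 35*26) - 1*324)) = 1/(521 + ((-22 - 910) - 324)) = 1/(521 + (-932 - 324)) = 1/(521 - 1256) = 1/(-735) = -1/735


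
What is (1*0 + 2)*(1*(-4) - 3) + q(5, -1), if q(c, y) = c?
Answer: -9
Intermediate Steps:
(1*0 + 2)*(1*(-4) - 3) + q(5, -1) = (1*0 + 2)*(1*(-4) - 3) + 5 = (0 + 2)*(-4 - 3) + 5 = 2*(-7) + 5 = -14 + 5 = -9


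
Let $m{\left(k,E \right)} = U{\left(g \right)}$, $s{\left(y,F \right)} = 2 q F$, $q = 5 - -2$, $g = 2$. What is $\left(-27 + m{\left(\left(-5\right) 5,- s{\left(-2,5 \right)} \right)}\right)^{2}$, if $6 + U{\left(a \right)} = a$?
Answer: $961$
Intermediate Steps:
$U{\left(a \right)} = -6 + a$
$q = 7$ ($q = 5 + 2 = 7$)
$s{\left(y,F \right)} = 14 F$ ($s{\left(y,F \right)} = 2 \cdot 7 F = 14 F$)
$m{\left(k,E \right)} = -4$ ($m{\left(k,E \right)} = -6 + 2 = -4$)
$\left(-27 + m{\left(\left(-5\right) 5,- s{\left(-2,5 \right)} \right)}\right)^{2} = \left(-27 - 4\right)^{2} = \left(-31\right)^{2} = 961$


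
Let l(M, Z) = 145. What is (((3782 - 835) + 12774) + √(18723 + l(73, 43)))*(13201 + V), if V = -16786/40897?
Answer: 8487209977431/40897 + 1079729022*√4717/40897 ≈ 2.0934e+8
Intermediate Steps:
V = -16786/40897 (V = -16786*1/40897 = -16786/40897 ≈ -0.41045)
(((3782 - 835) + 12774) + √(18723 + l(73, 43)))*(13201 + V) = (((3782 - 835) + 12774) + √(18723 + 145))*(13201 - 16786/40897) = ((2947 + 12774) + √18868)*(539864511/40897) = (15721 + 2*√4717)*(539864511/40897) = 8487209977431/40897 + 1079729022*√4717/40897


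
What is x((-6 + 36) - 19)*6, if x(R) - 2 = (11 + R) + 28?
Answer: 312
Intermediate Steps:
x(R) = 41 + R (x(R) = 2 + ((11 + R) + 28) = 2 + (39 + R) = 41 + R)
x((-6 + 36) - 19)*6 = (41 + ((-6 + 36) - 19))*6 = (41 + (30 - 19))*6 = (41 + 11)*6 = 52*6 = 312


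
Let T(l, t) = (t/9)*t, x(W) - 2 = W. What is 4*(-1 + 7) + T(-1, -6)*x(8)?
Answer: 64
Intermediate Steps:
x(W) = 2 + W
T(l, t) = t**2/9 (T(l, t) = (t*(1/9))*t = (t/9)*t = t**2/9)
4*(-1 + 7) + T(-1, -6)*x(8) = 4*(-1 + 7) + ((1/9)*(-6)**2)*(2 + 8) = 4*6 + ((1/9)*36)*10 = 24 + 4*10 = 24 + 40 = 64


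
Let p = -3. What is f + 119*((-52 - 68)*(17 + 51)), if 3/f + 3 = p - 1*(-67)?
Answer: -59233437/61 ≈ -9.7104e+5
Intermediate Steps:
f = 3/61 (f = 3/(-3 + (-3 - 1*(-67))) = 3/(-3 + (-3 + 67)) = 3/(-3 + 64) = 3/61 ≈ 0.049180)
f + 119*((-52 - 68)*(17 + 51)) = 3/61 + 119*((-52 - 68)*(17 + 51)) = 3/61 + 119*(-120*68) = 3/61 + 119*(-8160) = 3/61 - 971040 = -59233437/61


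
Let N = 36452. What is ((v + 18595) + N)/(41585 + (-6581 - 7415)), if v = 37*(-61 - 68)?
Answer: 50274/27589 ≈ 1.8222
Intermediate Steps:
v = -4773 (v = 37*(-129) = -4773)
((v + 18595) + N)/(41585 + (-6581 - 7415)) = ((-4773 + 18595) + 36452)/(41585 + (-6581 - 7415)) = (13822 + 36452)/(41585 - 13996) = 50274/27589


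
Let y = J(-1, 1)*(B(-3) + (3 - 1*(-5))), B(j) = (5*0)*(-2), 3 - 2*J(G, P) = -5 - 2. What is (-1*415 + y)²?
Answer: 140625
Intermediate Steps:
J(G, P) = 5 (J(G, P) = 3/2 - (-5 - 2)/2 = 3/2 - ½*(-7) = 3/2 + 7/2 = 5)
B(j) = 0 (B(j) = 0*(-2) = 0)
y = 40 (y = 5*(0 + (3 - 1*(-5))) = 5*(0 + (3 + 5)) = 5*(0 + 8) = 5*8 = 40)
(-1*415 + y)² = (-1*415 + 40)² = (-415 + 40)² = (-375)² = 140625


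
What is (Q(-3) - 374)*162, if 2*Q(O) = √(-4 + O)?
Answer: -60588 + 81*I*√7 ≈ -60588.0 + 214.31*I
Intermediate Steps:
Q(O) = √(-4 + O)/2
(Q(-3) - 374)*162 = (√(-4 - 3)/2 - 374)*162 = (√(-7)/2 - 374)*162 = ((I*√7)/2 - 374)*162 = (I*√7/2 - 374)*162 = (-374 + I*√7/2)*162 = -60588 + 81*I*√7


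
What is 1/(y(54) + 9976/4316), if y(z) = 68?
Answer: 1079/75866 ≈ 0.014222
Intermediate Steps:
1/(y(54) + 9976/4316) = 1/(68 + 9976/4316) = 1/(68 + 9976*(1/4316)) = 1/(68 + 2494/1079) = 1/(75866/1079) = 1079/75866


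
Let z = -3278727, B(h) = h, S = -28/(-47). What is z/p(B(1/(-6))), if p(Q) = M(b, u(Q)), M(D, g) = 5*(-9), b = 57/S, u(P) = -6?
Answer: 364303/5 ≈ 72861.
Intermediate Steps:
S = 28/47 (S = -28*(-1/47) = 28/47 ≈ 0.59575)
b = 2679/28 (b = 57/(28/47) = 57*(47/28) = 2679/28 ≈ 95.679)
M(D, g) = -45
p(Q) = -45
z/p(B(1/(-6))) = -3278727/(-45) = -3278727*(-1/45) = 364303/5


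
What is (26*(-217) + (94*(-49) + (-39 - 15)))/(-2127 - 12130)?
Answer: 10302/14257 ≈ 0.72259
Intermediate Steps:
(26*(-217) + (94*(-49) + (-39 - 15)))/(-2127 - 12130) = (-5642 + (-4606 - 54))/(-14257) = (-5642 - 4660)*(-1/14257) = -10302*(-1/14257) = 10302/14257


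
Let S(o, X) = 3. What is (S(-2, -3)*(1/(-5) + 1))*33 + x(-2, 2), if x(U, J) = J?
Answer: 406/5 ≈ 81.200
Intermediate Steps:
(S(-2, -3)*(1/(-5) + 1))*33 + x(-2, 2) = (3*(1/(-5) + 1))*33 + 2 = (3*(-⅕ + 1))*33 + 2 = (3*(⅘))*33 + 2 = (12/5)*33 + 2 = 396/5 + 2 = 406/5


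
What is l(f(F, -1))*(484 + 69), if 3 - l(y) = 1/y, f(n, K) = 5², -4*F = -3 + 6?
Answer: 40922/25 ≈ 1636.9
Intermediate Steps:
F = -¾ (F = -(-3 + 6)/4 = -¼*3 = -¾ ≈ -0.75000)
f(n, K) = 25
l(y) = 3 - 1/y
l(f(F, -1))*(484 + 69) = (3 - 1/25)*(484 + 69) = (3 - 1*1/25)*553 = (3 - 1/25)*553 = (74/25)*553 = 40922/25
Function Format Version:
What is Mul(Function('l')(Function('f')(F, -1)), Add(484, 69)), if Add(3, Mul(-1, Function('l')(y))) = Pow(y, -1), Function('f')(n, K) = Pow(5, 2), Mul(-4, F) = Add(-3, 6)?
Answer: Rational(40922, 25) ≈ 1636.9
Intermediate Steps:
F = Rational(-3, 4) (F = Mul(Rational(-1, 4), Add(-3, 6)) = Mul(Rational(-1, 4), 3) = Rational(-3, 4) ≈ -0.75000)
Function('f')(n, K) = 25
Function('l')(y) = Add(3, Mul(-1, Pow(y, -1)))
Mul(Function('l')(Function('f')(F, -1)), Add(484, 69)) = Mul(Add(3, Mul(-1, Pow(25, -1))), Add(484, 69)) = Mul(Add(3, Mul(-1, Rational(1, 25))), 553) = Mul(Add(3, Rational(-1, 25)), 553) = Mul(Rational(74, 25), 553) = Rational(40922, 25)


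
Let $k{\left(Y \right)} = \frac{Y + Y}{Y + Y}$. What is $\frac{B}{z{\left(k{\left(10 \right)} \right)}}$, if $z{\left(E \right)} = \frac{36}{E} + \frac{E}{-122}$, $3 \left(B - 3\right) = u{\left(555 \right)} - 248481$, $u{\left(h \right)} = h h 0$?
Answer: $- \frac{10104528}{4391} \approx -2301.2$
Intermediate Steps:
$u{\left(h \right)} = 0$ ($u{\left(h \right)} = h^{2} \cdot 0 = 0$)
$k{\left(Y \right)} = 1$ ($k{\left(Y \right)} = \frac{2 Y}{2 Y} = 2 Y \frac{1}{2 Y} = 1$)
$B = -82824$ ($B = 3 + \frac{0 - 248481}{3} = 3 + \frac{1}{3} \left(-248481\right) = 3 - 82827 = -82824$)
$z{\left(E \right)} = \frac{36}{E} - \frac{E}{122}$ ($z{\left(E \right)} = \frac{36}{E} + E \left(- \frac{1}{122}\right) = \frac{36}{E} - \frac{E}{122}$)
$\frac{B}{z{\left(k{\left(10 \right)} \right)}} = - \frac{82824}{\frac{36}{1} - \frac{1}{122}} = - \frac{82824}{36 \cdot 1 - \frac{1}{122}} = - \frac{82824}{36 - \frac{1}{122}} = - \frac{82824}{\frac{4391}{122}} = \left(-82824\right) \frac{122}{4391} = - \frac{10104528}{4391}$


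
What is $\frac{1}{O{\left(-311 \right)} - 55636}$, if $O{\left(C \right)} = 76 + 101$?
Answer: $- \frac{1}{55459} \approx -1.8031 \cdot 10^{-5}$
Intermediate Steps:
$O{\left(C \right)} = 177$
$\frac{1}{O{\left(-311 \right)} - 55636} = \frac{1}{177 - 55636} = \frac{1}{-55459} = - \frac{1}{55459}$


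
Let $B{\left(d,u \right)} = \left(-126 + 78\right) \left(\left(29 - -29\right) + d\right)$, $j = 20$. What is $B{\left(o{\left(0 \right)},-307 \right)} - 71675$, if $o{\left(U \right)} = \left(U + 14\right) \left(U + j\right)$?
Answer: $-87899$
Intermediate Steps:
$o{\left(U \right)} = \left(14 + U\right) \left(20 + U\right)$ ($o{\left(U \right)} = \left(U + 14\right) \left(U + 20\right) = \left(14 + U\right) \left(20 + U\right)$)
$B{\left(d,u \right)} = -2784 - 48 d$ ($B{\left(d,u \right)} = - 48 \left(\left(29 + 29\right) + d\right) = - 48 \left(58 + d\right) = -2784 - 48 d$)
$B{\left(o{\left(0 \right)},-307 \right)} - 71675 = \left(-2784 - 48 \left(280 + 0^{2} + 34 \cdot 0\right)\right) - 71675 = \left(-2784 - 48 \left(280 + 0 + 0\right)\right) - 71675 = \left(-2784 - 13440\right) - 71675 = -16224 - 71675 = -87899$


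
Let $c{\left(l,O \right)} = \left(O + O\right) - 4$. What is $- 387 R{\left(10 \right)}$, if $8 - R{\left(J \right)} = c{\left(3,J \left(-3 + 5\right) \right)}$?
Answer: $10836$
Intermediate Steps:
$c{\left(l,O \right)} = -4 + 2 O$ ($c{\left(l,O \right)} = 2 O - 4 = -4 + 2 O$)
$R{\left(J \right)} = 12 - 4 J$ ($R{\left(J \right)} = 8 - \left(-4 + 2 J \left(-3 + 5\right)\right) = 8 - \left(-4 + 2 J 2\right) = 8 - \left(-4 + 2 \cdot 2 J\right) = 8 - \left(-4 + 4 J\right) = 12 - 4 J$)
$- 387 R{\left(10 \right)} = - 387 \left(12 - 40\right) = \left(-387\right) \left(-28\right) = 10836$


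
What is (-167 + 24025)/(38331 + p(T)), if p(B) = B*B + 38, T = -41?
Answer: 11929/20025 ≈ 0.59571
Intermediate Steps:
p(B) = 38 + B**2 (p(B) = B**2 + 38 = 38 + B**2)
(-167 + 24025)/(38331 + p(T)) = (-167 + 24025)/(38331 + (38 + (-41)**2)) = 23858/(38331 + (38 + 1681)) = 23858/(38331 + 1719) = 23858/40050 = 23858*(1/40050) = 11929/20025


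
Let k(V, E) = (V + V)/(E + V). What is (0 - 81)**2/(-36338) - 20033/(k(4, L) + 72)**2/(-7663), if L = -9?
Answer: -3105657683311/17251035839488 ≈ -0.18003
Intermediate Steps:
k(V, E) = 2*V/(E + V) (k(V, E) = (2*V)/(E + V) = 2*V/(E + V))
(0 - 81)**2/(-36338) - 20033/(k(4, L) + 72)**2/(-7663) = (0 - 81)**2/(-36338) - 20033/(2*4/(-9 + 4) + 72)**2/(-7663) = (-81)**2*(-1/36338) - 20033/(2*4/(-5) + 72)**2*(-1/7663) = 6561*(-1/36338) - 20033/(2*4*(-1/5) + 72)**2*(-1/7663) = -6561/36338 - 20033/(-8/5 + 72)**2*(-1/7663) = -6561/36338 - 20033/((352/5)**2)*(-1/7663) = -6561/36338 - 20033/123904/25*(-1/7663) = -6561/36338 - 20033*25/123904*(-1/7663) = -6561/36338 - 500825/123904*(-1/7663) = -6561/36338 + 500825/949476352 = -3105657683311/17251035839488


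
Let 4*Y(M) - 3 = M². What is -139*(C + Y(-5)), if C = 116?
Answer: -17097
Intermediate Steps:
Y(M) = ¾ + M²/4
-139*(C + Y(-5)) = -139*(116 + (¾ + (¼)*(-5)²)) = -139*(116 + (¾ + (¼)*25)) = -139*(116 + (¾ + 25/4)) = -139*(116 + 7) = -139*123 = -17097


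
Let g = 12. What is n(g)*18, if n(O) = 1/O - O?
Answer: -429/2 ≈ -214.50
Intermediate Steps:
n(g)*18 = (1/12 - 1*12)*18 = (1/12 - 12)*18 = -143/12*18 = -429/2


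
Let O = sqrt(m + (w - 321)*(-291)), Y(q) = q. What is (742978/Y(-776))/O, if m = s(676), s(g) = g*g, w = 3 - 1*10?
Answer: -371489*sqrt(138106)/107170256 ≈ -1.2882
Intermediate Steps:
w = -7 (w = 3 - 10 = -7)
s(g) = g**2
m = 456976 (m = 676**2 = 456976)
O = 2*sqrt(138106) (O = sqrt(456976 + (-7 - 321)*(-291)) = sqrt(456976 - 328*(-291)) = sqrt(456976 + 95448) = sqrt(552424) = 2*sqrt(138106) ≈ 743.25)
(742978/Y(-776))/O = (742978/(-776))/((2*sqrt(138106))) = (742978*(-1/776))*(sqrt(138106)/276212) = -371489*sqrt(138106)/107170256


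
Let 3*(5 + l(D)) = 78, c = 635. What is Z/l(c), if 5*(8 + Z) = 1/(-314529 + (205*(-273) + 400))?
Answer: -704941/1850470 ≈ -0.38095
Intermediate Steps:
l(D) = 21 (l(D) = -5 + (1/3)*78 = -5 + 26 = 21)
Z = -14803761/1850470 (Z = -8 + 1/(5*(-314529 + (205*(-273) + 400))) = -8 + 1/(5*(-314529 + (-55965 + 400))) = -8 + 1/(5*(-314529 - 55565)) = -8 + (1/5)/(-370094) = -8 + (1/5)*(-1/370094) = -8 - 1/1850470 = -14803761/1850470 ≈ -8.0000)
Z/l(c) = -14803761/1850470/21 = -14803761/1850470*1/21 = -704941/1850470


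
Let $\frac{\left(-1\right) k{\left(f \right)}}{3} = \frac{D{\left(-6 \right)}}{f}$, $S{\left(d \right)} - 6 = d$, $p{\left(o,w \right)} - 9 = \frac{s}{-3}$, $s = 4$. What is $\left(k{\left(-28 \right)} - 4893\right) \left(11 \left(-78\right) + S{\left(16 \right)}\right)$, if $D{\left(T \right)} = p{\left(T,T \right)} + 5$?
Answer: $\frac{28625894}{7} \approx 4.0894 \cdot 10^{6}$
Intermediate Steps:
$p{\left(o,w \right)} = \frac{23}{3}$ ($p{\left(o,w \right)} = 9 + \frac{4}{-3} = 9 + 4 \left(- \frac{1}{3}\right) = 9 - \frac{4}{3} = \frac{23}{3}$)
$S{\left(d \right)} = 6 + d$
$D{\left(T \right)} = \frac{38}{3}$ ($D{\left(T \right)} = \frac{23}{3} + 5 = \frac{38}{3}$)
$k{\left(f \right)} = - \frac{38}{f}$ ($k{\left(f \right)} = - 3 \frac{38}{3 f} = - \frac{38}{f}$)
$\left(k{\left(-28 \right)} - 4893\right) \left(11 \left(-78\right) + S{\left(16 \right)}\right) = \left(- \frac{38}{-28} - 4893\right) \left(11 \left(-78\right) + \left(6 + 16\right)\right) = \left(\left(-38\right) \left(- \frac{1}{28}\right) - 4893\right) \left(-858 + 22\right) = \left(\frac{19}{14} - 4893\right) \left(-836\right) = \left(- \frac{68483}{14}\right) \left(-836\right) = \frac{28625894}{7}$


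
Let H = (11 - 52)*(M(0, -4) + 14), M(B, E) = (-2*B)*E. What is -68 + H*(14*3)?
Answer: -24176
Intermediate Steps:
M(B, E) = -2*B*E
H = -574 (H = (11 - 52)*(-2*0*(-4) + 14) = -41*(0 + 14) = -41*14 = -574)
-68 + H*(14*3) = -68 - 8036*3 = -68 - 574*42 = -68 - 24108 = -24176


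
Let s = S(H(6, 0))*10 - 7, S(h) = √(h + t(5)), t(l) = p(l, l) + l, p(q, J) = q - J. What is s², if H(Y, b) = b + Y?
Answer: 1149 - 140*√11 ≈ 684.67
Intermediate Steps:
t(l) = l (t(l) = (l - l) + l = 0 + l = l)
H(Y, b) = Y + b
S(h) = √(5 + h) (S(h) = √(h + 5) = √(5 + h))
s = -7 + 10*√11 (s = √(5 + (6 + 0))*10 - 7 = √(5 + 6)*10 - 7 = √11*10 - 7 = 10*√11 - 7 = -7 + 10*√11 ≈ 26.166)
s² = (-7 + 10*√11)²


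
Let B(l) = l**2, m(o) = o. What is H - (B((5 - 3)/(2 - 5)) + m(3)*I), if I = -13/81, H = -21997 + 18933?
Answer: -82727/27 ≈ -3064.0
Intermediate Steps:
H = -3064
I = -13/81 (I = -13*1/81 = -13/81 ≈ -0.16049)
H - (B((5 - 3)/(2 - 5)) + m(3)*I) = -3064 - (((5 - 3)/(2 - 5))**2 + 3*(-13/81)) = -3064 - ((2/(-3))**2 - 13/27) = -3064 - ((2*(-1/3))**2 - 13/27) = -3064 - ((-2/3)**2 - 13/27) = -3064 - (4/9 - 13/27) = -3064 - 1*(-1/27) = -3064 + 1/27 = -82727/27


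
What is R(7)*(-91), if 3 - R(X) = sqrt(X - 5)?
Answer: -273 + 91*sqrt(2) ≈ -144.31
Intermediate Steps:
R(X) = 3 - sqrt(-5 + X) (R(X) = 3 - sqrt(X - 5) = 3 - sqrt(-5 + X))
R(7)*(-91) = (3 - sqrt(-5 + 7))*(-91) = (3 - sqrt(2))*(-91) = -273 + 91*sqrt(2)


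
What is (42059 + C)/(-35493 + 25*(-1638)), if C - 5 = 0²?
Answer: -42064/76443 ≈ -0.55027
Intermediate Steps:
C = 5 (C = 5 + 0² = 5 + 0 = 5)
(42059 + C)/(-35493 + 25*(-1638)) = (42059 + 5)/(-35493 + 25*(-1638)) = 42064/(-35493 - 40950) = 42064/(-76443) = 42064*(-1/76443) = -42064/76443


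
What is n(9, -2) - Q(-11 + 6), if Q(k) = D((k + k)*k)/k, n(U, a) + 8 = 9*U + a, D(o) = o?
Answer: 81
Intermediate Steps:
n(U, a) = -8 + a + 9*U (n(U, a) = -8 + (9*U + a) = -8 + (a + 9*U) = -8 + a + 9*U)
Q(k) = 2*k (Q(k) = ((k + k)*k)/k = ((2*k)*k)/k = (2*k**2)/k = 2*k)
n(9, -2) - Q(-11 + 6) = (-8 - 2 + 9*9) - 2*(-11 + 6) = (-8 - 2 + 81) - 2*(-5) = 71 - 1*(-10) = 71 + 10 = 81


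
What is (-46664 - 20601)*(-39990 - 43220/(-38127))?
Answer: 102555952880150/38127 ≈ 2.6899e+9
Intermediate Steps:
(-46664 - 20601)*(-39990 - 43220/(-38127)) = -67265*(-39990 - 43220*(-1/38127)) = -67265*(-39990 + 43220/38127) = -67265*(-1524655510/38127) = 102555952880150/38127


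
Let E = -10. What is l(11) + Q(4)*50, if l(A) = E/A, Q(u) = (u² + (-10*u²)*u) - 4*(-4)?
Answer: -334410/11 ≈ -30401.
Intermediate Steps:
Q(u) = 16 + u² - 10*u³ (Q(u) = (u² - 10*u³) - 1*(-16) = (u² - 10*u³) + 16 = 16 + u² - 10*u³)
l(A) = -10/A
l(11) + Q(4)*50 = -10/11 + (16 + 4² - 10*4³)*50 = -10*1/11 + (16 + 16 - 10*64)*50 = -10/11 + (16 + 16 - 640)*50 = -10/11 - 608*50 = -10/11 - 30400 = -334410/11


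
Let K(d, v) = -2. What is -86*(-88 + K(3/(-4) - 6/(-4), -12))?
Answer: 7740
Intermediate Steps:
-86*(-88 + K(3/(-4) - 6/(-4), -12)) = -86*(-88 - 2) = -86*(-90) = 7740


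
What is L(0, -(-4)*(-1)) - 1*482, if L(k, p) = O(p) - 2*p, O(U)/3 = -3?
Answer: -483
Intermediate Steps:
O(U) = -9 (O(U) = 3*(-3) = -9)
L(k, p) = -9 - 2*p
L(0, -(-4)*(-1)) - 1*482 = (-9 - (-8)*(-1*(-1))) - 1*482 = (-9 - (-8)) - 482 = (-9 - 2*(-4)) - 482 = (-9 + 8) - 482 = -1 - 482 = -483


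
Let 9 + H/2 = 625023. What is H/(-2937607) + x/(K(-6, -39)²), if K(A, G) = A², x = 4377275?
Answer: 12857093644637/3807138672 ≈ 3377.1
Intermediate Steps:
H = 1250028 (H = -18 + 2*625023 = -18 + 1250046 = 1250028)
H/(-2937607) + x/(K(-6, -39)²) = 1250028/(-2937607) + 4377275/(((-6)²)²) = 1250028*(-1/2937607) + 4377275/(36²) = -1250028/2937607 + 4377275/1296 = 12857093644637/3807138672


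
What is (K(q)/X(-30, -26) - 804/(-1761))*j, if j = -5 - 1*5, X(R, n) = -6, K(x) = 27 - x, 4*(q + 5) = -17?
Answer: 393415/7044 ≈ 55.851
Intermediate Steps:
q = -37/4 (q = -5 + (¼)*(-17) = -5 - 17/4 = -37/4 ≈ -9.2500)
j = -10 (j = -5 - 5 = -10)
(K(q)/X(-30, -26) - 804/(-1761))*j = ((27 - 1*(-37/4))/(-6) - 804/(-1761))*(-10) = ((27 + 37/4)*(-⅙) - 804*(-1/1761))*(-10) = ((145/4)*(-⅙) + 268/587)*(-10) = (-145/24 + 268/587)*(-10) = -78683/14088*(-10) = 393415/7044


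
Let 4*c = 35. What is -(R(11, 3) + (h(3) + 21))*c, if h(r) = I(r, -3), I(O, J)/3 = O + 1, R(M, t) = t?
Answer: -315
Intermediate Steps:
c = 35/4 (c = (¼)*35 = 35/4 ≈ 8.7500)
I(O, J) = 3 + 3*O (I(O, J) = 3*(O + 1) = 3*(1 + O) = 3 + 3*O)
h(r) = 3 + 3*r
-(R(11, 3) + (h(3) + 21))*c = -(3 + ((3 + 3*3) + 21))*35/4 = -(3 + ((3 + 9) + 21))*35/4 = -(3 + (12 + 21))*35/4 = -(3 + 33)*35/4 = -36*35/4 = -1*315 = -315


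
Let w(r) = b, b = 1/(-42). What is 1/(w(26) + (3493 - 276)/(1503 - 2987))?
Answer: -4452/9757 ≈ -0.45629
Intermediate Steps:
b = -1/42 ≈ -0.023810
w(r) = -1/42
1/(w(26) + (3493 - 276)/(1503 - 2987)) = 1/(-1/42 + (3493 - 276)/(1503 - 2987)) = 1/(-1/42 + 3217/(-1484)) = 1/(-1/42 + 3217*(-1/1484)) = 1/(-1/42 - 3217/1484) = 1/(-9757/4452) = -4452/9757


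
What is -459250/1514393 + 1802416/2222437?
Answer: 244130283034/480806147963 ≈ 0.50775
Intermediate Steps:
-459250/1514393 + 1802416/2222437 = -459250*1/1514393 + 1802416*(1/2222437) = -459250/1514393 + 257488/317491 = 244130283034/480806147963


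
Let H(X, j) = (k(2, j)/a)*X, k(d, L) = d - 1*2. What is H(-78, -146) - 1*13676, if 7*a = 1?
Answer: -13676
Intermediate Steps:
k(d, L) = -2 + d (k(d, L) = d - 2 = -2 + d)
a = ⅐ (a = (⅐)*1 = ⅐ ≈ 0.14286)
H(X, j) = 0 (H(X, j) = ((-2 + 2)/(⅐))*X = (0*7)*X = 0*X = 0)
H(-78, -146) - 1*13676 = 0 - 1*13676 = 0 - 13676 = -13676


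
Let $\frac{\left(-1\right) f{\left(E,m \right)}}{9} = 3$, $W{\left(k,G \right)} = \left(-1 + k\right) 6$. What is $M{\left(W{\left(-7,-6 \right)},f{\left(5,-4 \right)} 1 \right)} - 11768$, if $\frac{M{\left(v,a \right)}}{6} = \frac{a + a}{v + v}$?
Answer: $- \frac{94117}{8} \approx -11765.0$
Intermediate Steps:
$W{\left(k,G \right)} = -6 + 6 k$
$f{\left(E,m \right)} = -27$ ($f{\left(E,m \right)} = \left(-9\right) 3 = -27$)
$M{\left(v,a \right)} = \frac{6 a}{v}$ ($M{\left(v,a \right)} = 6 \frac{a + a}{v + v} = 6 \frac{2 a}{2 v} = 6 \cdot 2 a \frac{1}{2 v} = 6 \frac{a}{v} = \frac{6 a}{v}$)
$M{\left(W{\left(-7,-6 \right)},f{\left(5,-4 \right)} 1 \right)} - 11768 = \frac{6 \left(\left(-27\right) 1\right)}{-6 + 6 \left(-7\right)} - 11768 = 6 \left(-27\right) \frac{1}{-6 - 42} - 11768 = 6 \left(-27\right) \frac{1}{-48} - 11768 = 6 \left(-27\right) \left(- \frac{1}{48}\right) - 11768 = \frac{27}{8} - 11768 = - \frac{94117}{8}$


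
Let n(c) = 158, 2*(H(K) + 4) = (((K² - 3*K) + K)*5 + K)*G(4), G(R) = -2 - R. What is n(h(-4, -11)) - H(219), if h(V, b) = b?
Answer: 713664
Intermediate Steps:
H(K) = -4 - 15*K² + 27*K (H(K) = -4 + ((((K² - 3*K) + K)*5 + K)*(-2 - 1*4))/2 = -4 + (((K² - 2*K)*5 + K)*(-2 - 4))/2 = -4 + (((-10*K + 5*K²) + K)*(-6))/2 = -4 + ((-9*K + 5*K²)*(-6))/2 = -4 + (-30*K² + 54*K)/2 = -4 + (-15*K² + 27*K) = -4 - 15*K² + 27*K)
n(h(-4, -11)) - H(219) = 158 - (-4 - 15*219² + 27*219) = 158 - (-4 - 15*47961 + 5913) = 158 - (-4 - 719415 + 5913) = 158 - 1*(-713506) = 158 + 713506 = 713664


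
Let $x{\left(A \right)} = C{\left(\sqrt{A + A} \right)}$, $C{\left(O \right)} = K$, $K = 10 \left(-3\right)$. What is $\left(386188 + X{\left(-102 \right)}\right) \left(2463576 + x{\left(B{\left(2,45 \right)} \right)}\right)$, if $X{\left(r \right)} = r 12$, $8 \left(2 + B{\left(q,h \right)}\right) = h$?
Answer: $948376522344$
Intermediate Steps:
$B{\left(q,h \right)} = -2 + \frac{h}{8}$
$K = -30$
$C{\left(O \right)} = -30$
$x{\left(A \right)} = -30$
$X{\left(r \right)} = 12 r$
$\left(386188 + X{\left(-102 \right)}\right) \left(2463576 + x{\left(B{\left(2,45 \right)} \right)}\right) = \left(386188 + 12 \left(-102\right)\right) \left(2463576 - 30\right) = \left(386188 - 1224\right) 2463546 = 384964 \cdot 2463546 = 948376522344$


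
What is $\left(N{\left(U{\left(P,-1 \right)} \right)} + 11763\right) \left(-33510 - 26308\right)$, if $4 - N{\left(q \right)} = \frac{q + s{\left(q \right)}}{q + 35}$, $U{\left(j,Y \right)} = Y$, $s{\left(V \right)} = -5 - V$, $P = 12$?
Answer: $- \frac{11966082447}{17} \approx -7.0389 \cdot 10^{8}$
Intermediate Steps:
$N{\left(q \right)} = 4 + \frac{5}{35 + q}$ ($N{\left(q \right)} = 4 - \frac{q - \left(5 + q\right)}{q + 35} = 4 - - \frac{5}{35 + q} = 4 + \frac{5}{35 + q}$)
$\left(N{\left(U{\left(P,-1 \right)} \right)} + 11763\right) \left(-33510 - 26308\right) = \left(\frac{145 + 4 \left(-1\right)}{35 - 1} + 11763\right) \left(-33510 - 26308\right) = \left(\frac{145 - 4}{34} + 11763\right) \left(-59818\right) = \left(\frac{1}{34} \cdot 141 + 11763\right) \left(-59818\right) = \left(\frac{141}{34} + 11763\right) \left(-59818\right) = \frac{400083}{34} \left(-59818\right) = - \frac{11966082447}{17}$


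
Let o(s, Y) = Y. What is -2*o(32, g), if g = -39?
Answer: 78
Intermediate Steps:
-2*o(32, g) = -2*(-39) = 78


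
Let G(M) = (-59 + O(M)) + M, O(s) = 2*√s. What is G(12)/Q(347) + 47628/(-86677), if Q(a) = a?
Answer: -20600735/30076919 + 4*√3/347 ≈ -0.66497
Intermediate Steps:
G(M) = -59 + M + 2*√M (G(M) = (-59 + 2*√M) + M = -59 + M + 2*√M)
G(12)/Q(347) + 47628/(-86677) = (-59 + 12 + 2*√12)/347 + 47628/(-86677) = (-59 + 12 + 2*(2*√3))*(1/347) + 47628*(-1/86677) = (-59 + 12 + 4*√3)*(1/347) - 47628/86677 = (-47 + 4*√3)*(1/347) - 47628/86677 = (-47/347 + 4*√3/347) - 47628/86677 = -20600735/30076919 + 4*√3/347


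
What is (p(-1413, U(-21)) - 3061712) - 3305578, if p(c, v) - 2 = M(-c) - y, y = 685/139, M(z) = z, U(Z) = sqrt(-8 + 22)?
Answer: -884857310/139 ≈ -6.3659e+6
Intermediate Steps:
U(Z) = sqrt(14)
y = 685/139 (y = 685*(1/139) = 685/139 ≈ 4.9281)
p(c, v) = -407/139 - c (p(c, v) = 2 + (-c - 1*685/139) = 2 + (-c - 685/139) = 2 + (-685/139 - c) = -407/139 - c)
(p(-1413, U(-21)) - 3061712) - 3305578 = ((-407/139 - 1*(-1413)) - 3061712) - 3305578 = ((-407/139 + 1413) - 3061712) - 3305578 = (196000/139 - 3061712) - 3305578 = -425381968/139 - 3305578 = -884857310/139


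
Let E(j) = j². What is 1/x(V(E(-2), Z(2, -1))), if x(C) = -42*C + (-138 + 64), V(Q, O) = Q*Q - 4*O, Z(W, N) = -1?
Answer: -1/914 ≈ -0.0010941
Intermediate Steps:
V(Q, O) = Q² - 4*O
x(C) = -74 - 42*C (x(C) = -42*C - 74 = -74 - 42*C)
1/x(V(E(-2), Z(2, -1))) = 1/(-74 - 42*(((-2)²)² - 4*(-1))) = 1/(-74 - 42*(4² + 4)) = 1/(-74 - 42*(16 + 4)) = 1/(-74 - 42*20) = 1/(-74 - 840) = 1/(-914) = -1/914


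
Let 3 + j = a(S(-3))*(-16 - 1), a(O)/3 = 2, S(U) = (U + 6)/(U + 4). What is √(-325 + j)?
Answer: I*√430 ≈ 20.736*I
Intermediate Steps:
S(U) = (6 + U)/(4 + U)
a(O) = 6 (a(O) = 3*2 = 6)
j = -105 (j = -3 + 6*(-16 - 1) = -3 + 6*(-17) = -3 - 102 = -105)
√(-325 + j) = √(-325 - 105) = √(-430) = I*√430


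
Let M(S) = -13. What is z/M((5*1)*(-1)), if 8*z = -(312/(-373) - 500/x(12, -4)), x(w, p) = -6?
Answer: 46157/58188 ≈ 0.79324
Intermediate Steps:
z = -46157/4476 (z = (-(312/(-373) - 500/(-6)))/8 = (-(312*(-1/373) - 500*(-1/6)))/8 = (-(-312/373 + 250/3))/8 = (-1*92314/1119)/8 = (1/8)*(-92314/1119) = -46157/4476 ≈ -10.312)
z/M((5*1)*(-1)) = -46157/4476/(-13) = -46157/4476*(-1/13) = 46157/58188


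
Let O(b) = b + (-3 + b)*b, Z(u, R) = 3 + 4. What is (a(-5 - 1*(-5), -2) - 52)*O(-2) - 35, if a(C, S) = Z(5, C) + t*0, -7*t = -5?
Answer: -395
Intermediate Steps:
t = 5/7 (t = -⅐*(-5) = 5/7 ≈ 0.71429)
Z(u, R) = 7
a(C, S) = 7 (a(C, S) = 7 + (5/7)*0 = 7 + 0 = 7)
O(b) = b + b*(-3 + b)
(a(-5 - 1*(-5), -2) - 52)*O(-2) - 35 = (7 - 52)*(-2*(-2 - 2)) - 35 = -(-90)*(-4) - 35 = -45*8 - 35 = -360 - 35 = -395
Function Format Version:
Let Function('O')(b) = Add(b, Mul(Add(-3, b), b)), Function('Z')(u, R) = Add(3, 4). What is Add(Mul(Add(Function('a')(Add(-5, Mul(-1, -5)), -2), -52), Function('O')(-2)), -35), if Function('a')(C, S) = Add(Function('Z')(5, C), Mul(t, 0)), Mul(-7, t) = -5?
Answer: -395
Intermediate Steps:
t = Rational(5, 7) (t = Mul(Rational(-1, 7), -5) = Rational(5, 7) ≈ 0.71429)
Function('Z')(u, R) = 7
Function('a')(C, S) = 7 (Function('a')(C, S) = Add(7, Mul(Rational(5, 7), 0)) = Add(7, 0) = 7)
Function('O')(b) = Add(b, Mul(b, Add(-3, b)))
Add(Mul(Add(Function('a')(Add(-5, Mul(-1, -5)), -2), -52), Function('O')(-2)), -35) = Add(Mul(Add(7, -52), Mul(-2, Add(-2, -2))), -35) = Add(Mul(-45, Mul(-2, -4)), -35) = Add(Mul(-45, 8), -35) = Add(-360, -35) = -395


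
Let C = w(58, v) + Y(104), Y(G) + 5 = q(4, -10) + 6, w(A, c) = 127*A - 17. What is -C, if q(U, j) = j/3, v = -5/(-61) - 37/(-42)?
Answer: -22040/3 ≈ -7346.7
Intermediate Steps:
v = 2467/2562 (v = -5*(-1/61) - 37*(-1/42) = 5/61 + 37/42 = 2467/2562 ≈ 0.96292)
w(A, c) = -17 + 127*A
q(U, j) = j/3 (q(U, j) = j*(⅓) = j/3)
Y(G) = -7/3 (Y(G) = -5 + ((⅓)*(-10) + 6) = -5 + (-10/3 + 6) = -5 + 8/3 = -7/3)
C = 22040/3 (C = (-17 + 127*58) - 7/3 = (-17 + 7366) - 7/3 = 7349 - 7/3 = 22040/3 ≈ 7346.7)
-C = -1*22040/3 = -22040/3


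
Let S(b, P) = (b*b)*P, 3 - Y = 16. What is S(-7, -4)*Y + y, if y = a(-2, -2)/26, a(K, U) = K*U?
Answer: 33126/13 ≈ 2548.2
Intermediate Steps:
Y = -13 (Y = 3 - 1*16 = 3 - 16 = -13)
S(b, P) = P*b² (S(b, P) = b²*P = P*b²)
y = 2/13 (y = -2*(-2)/26 = 4*(1/26) = 2/13 ≈ 0.15385)
S(-7, -4)*Y + y = -4*(-7)²*(-13) + 2/13 = -4*49*(-13) + 2/13 = -196*(-13) + 2/13 = 2548 + 2/13 = 33126/13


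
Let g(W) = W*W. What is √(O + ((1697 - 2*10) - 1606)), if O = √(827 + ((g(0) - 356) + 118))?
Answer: √(71 + √589) ≈ 9.7606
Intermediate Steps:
g(W) = W²
O = √589 (O = √(827 + ((0² - 356) + 118)) = √(827 + ((0 - 356) + 118)) = √(827 + (-356 + 118)) = √(827 - 238) = √589 ≈ 24.269)
√(O + ((1697 - 2*10) - 1606)) = √(√589 + ((1697 - 2*10) - 1606)) = √(√589 + ((1697 - 20) - 1606)) = √(√589 + (1677 - 1606)) = √(√589 + 71) = √(71 + √589)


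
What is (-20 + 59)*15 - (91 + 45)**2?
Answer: -17911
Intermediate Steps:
(-20 + 59)*15 - (91 + 45)**2 = 39*15 - 1*136**2 = 585 - 1*18496 = 585 - 18496 = -17911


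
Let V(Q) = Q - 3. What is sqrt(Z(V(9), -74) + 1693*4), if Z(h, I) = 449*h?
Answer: sqrt(9466) ≈ 97.293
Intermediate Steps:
V(Q) = -3 + Q
sqrt(Z(V(9), -74) + 1693*4) = sqrt(449*(-3 + 9) + 1693*4) = sqrt(449*6 + 6772) = sqrt(2694 + 6772) = sqrt(9466)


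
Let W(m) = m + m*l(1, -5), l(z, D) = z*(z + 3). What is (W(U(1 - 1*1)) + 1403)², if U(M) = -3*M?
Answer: 1968409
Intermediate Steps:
l(z, D) = z*(3 + z)
W(m) = 5*m (W(m) = m + m*(1*(3 + 1)) = m + m*(1*4) = m + m*4 = m + 4*m = 5*m)
(W(U(1 - 1*1)) + 1403)² = (5*(-3*(1 - 1*1)) + 1403)² = (5*(-3*(1 - 1)) + 1403)² = (5*(-3*0) + 1403)² = (5*0 + 1403)² = (0 + 1403)² = 1403² = 1968409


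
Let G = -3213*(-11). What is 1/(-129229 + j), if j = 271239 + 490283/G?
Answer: 35343/5019549713 ≈ 7.0411e-6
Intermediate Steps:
G = 35343
j = 9586890260/35343 (j = 271239 + 490283/35343 = 9586890260/35343 ≈ 2.7125e+5)
1/(-129229 + j) = 1/(-129229 + 9586890260/35343) = 1/(5019549713/35343) = 35343/5019549713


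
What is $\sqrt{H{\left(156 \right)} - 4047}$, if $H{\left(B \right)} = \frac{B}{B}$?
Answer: $17 i \sqrt{14} \approx 63.608 i$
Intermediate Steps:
$H{\left(B \right)} = 1$
$\sqrt{H{\left(156 \right)} - 4047} = \sqrt{1 - 4047} = \sqrt{-4046} = 17 i \sqrt{14}$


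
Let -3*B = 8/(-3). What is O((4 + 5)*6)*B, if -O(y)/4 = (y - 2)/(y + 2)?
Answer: -208/63 ≈ -3.3016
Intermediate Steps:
B = 8/9 (B = -8/(3*(-3)) = -8*(-1)/(3*3) = -⅓*(-8/3) = 8/9 ≈ 0.88889)
O(y) = -4*(-2 + y)/(2 + y) (O(y) = -4*(y - 2)/(y + 2) = -4*(-2 + y)/(2 + y))
O((4 + 5)*6)*B = (4*(2 - (4 + 5)*6)/(2 + (4 + 5)*6))*(8/9) = (4*(2 - 9*6)/(2 + 9*6))*(8/9) = (4*(2 - 1*54)/(2 + 54))*(8/9) = (4*(2 - 54)/56)*(8/9) = (4*(1/56)*(-52))*(8/9) = -26/7*8/9 = -208/63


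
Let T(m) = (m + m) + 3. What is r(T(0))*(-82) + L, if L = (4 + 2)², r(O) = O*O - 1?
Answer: -620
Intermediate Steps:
T(m) = 3 + 2*m (T(m) = 2*m + 3 = 3 + 2*m)
r(O) = -1 + O² (r(O) = O² - 1 = -1 + O²)
L = 36 (L = 6² = 36)
r(T(0))*(-82) + L = (-1 + (3 + 2*0)²)*(-82) + 36 = (-1 + (3 + 0)²)*(-82) + 36 = (-1 + 3²)*(-82) + 36 = (-1 + 9)*(-82) + 36 = 8*(-82) + 36 = -656 + 36 = -620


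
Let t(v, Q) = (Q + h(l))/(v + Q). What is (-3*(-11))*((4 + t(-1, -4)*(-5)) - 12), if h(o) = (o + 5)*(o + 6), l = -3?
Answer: -198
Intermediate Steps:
h(o) = (5 + o)*(6 + o)
t(v, Q) = (6 + Q)/(Q + v) (t(v, Q) = (Q + (30 + (-3)² + 11*(-3)))/(v + Q) = (Q + (30 + 9 - 33))/(Q + v) = (Q + 6)/(Q + v) = (6 + Q)/(Q + v))
(-3*(-11))*((4 + t(-1, -4)*(-5)) - 12) = (-3*(-11))*((4 + ((6 - 4)/(-4 - 1))*(-5)) - 12) = 33*((4 + (2/(-5))*(-5)) - 12) = 33*((4 - ⅕*2*(-5)) - 12) = 33*((4 - ⅖*(-5)) - 12) = 33*((4 + 2) - 12) = 33*(6 - 12) = 33*(-6) = -198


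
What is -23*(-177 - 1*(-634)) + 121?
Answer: -10390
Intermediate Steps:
-23*(-177 - 1*(-634)) + 121 = -23*(-177 + 634) + 121 = -23*457 + 121 = -10511 + 121 = -10390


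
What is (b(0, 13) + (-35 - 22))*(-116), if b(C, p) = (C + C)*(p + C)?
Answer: 6612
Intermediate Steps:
b(C, p) = 2*C*(C + p) (b(C, p) = (2*C)*(C + p) = 2*C*(C + p))
(b(0, 13) + (-35 - 22))*(-116) = (2*0*(0 + 13) + (-35 - 22))*(-116) = (2*0*13 - 57)*(-116) = (0 - 57)*(-116) = -57*(-116) = 6612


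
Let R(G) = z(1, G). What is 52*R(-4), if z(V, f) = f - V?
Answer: -260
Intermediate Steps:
R(G) = -1 + G (R(G) = G - 1*1 = G - 1 = -1 + G)
52*R(-4) = 52*(-1 - 4) = 52*(-5) = -260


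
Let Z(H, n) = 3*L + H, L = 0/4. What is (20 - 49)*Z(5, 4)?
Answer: -145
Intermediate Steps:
L = 0 (L = 0*(¼) = 0)
Z(H, n) = H (Z(H, n) = 3*0 + H = 0 + H = H)
(20 - 49)*Z(5, 4) = (20 - 49)*5 = -29*5 = -145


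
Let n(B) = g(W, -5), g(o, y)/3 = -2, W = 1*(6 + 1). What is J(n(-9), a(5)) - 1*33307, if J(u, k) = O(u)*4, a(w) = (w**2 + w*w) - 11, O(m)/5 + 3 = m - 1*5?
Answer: -33587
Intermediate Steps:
W = 7 (W = 1*7 = 7)
O(m) = -40 + 5*m (O(m) = -15 + 5*(m - 1*5) = -15 + 5*(m - 5) = -15 + 5*(-5 + m) = -15 + (-25 + 5*m) = -40 + 5*m)
g(o, y) = -6 (g(o, y) = 3*(-2) = -6)
n(B) = -6
a(w) = -11 + 2*w**2 (a(w) = (w**2 + w**2) - 11 = 2*w**2 - 11 = -11 + 2*w**2)
J(u, k) = -160 + 20*u (J(u, k) = (-40 + 5*u)*4 = -160 + 20*u)
J(n(-9), a(5)) - 1*33307 = (-160 + 20*(-6)) - 1*33307 = (-160 - 120) - 33307 = -280 - 33307 = -33587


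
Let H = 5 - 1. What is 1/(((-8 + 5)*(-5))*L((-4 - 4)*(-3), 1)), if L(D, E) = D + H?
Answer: 1/420 ≈ 0.0023810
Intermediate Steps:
H = 4
L(D, E) = 4 + D (L(D, E) = D + 4 = 4 + D)
1/(((-8 + 5)*(-5))*L((-4 - 4)*(-3), 1)) = 1/(((-8 + 5)*(-5))*(4 + (-4 - 4)*(-3))) = 1/((-3*(-5))*(4 - 8*(-3))) = 1/(15*(4 + 24)) = 1/(15*28) = 1/420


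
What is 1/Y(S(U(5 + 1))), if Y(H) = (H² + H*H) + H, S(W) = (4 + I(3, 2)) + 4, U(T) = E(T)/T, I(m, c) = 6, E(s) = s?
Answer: 1/406 ≈ 0.0024631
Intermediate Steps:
U(T) = 1 (U(T) = T/T = 1)
S(W) = 14 (S(W) = (4 + 6) + 4 = 10 + 4 = 14)
Y(H) = H + 2*H² (Y(H) = (H² + H²) + H = 2*H² + H = H + 2*H²)
1/Y(S(U(5 + 1))) = 1/(14*(1 + 2*14)) = 1/(14*(1 + 28)) = 1/(14*29) = 1/406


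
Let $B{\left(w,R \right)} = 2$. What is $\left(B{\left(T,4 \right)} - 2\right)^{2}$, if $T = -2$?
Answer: $0$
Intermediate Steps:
$\left(B{\left(T,4 \right)} - 2\right)^{2} = \left(2 - 2\right)^{2} = 0^{2} = 0$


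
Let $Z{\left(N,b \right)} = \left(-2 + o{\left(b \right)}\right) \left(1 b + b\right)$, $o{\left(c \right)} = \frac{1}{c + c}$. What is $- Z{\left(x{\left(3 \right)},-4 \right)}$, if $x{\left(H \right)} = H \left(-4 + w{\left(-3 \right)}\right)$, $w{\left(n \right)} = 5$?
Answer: $-17$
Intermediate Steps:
$o{\left(c \right)} = \frac{1}{2 c}$
$x{\left(H \right)} = H$ ($x{\left(H \right)} = H \left(-4 + 5\right) = H 1 = H$)
$Z{\left(N,b \right)} = 2 b \left(-2 + \frac{1}{2 b}\right)$ ($Z{\left(N,b \right)} = \left(-2 + \frac{1}{2 b}\right) \left(1 b + b\right) = \left(-2 + \frac{1}{2 b}\right) \left(b + b\right) = \left(-2 + \frac{1}{2 b}\right) 2 b = 2 b \left(-2 + \frac{1}{2 b}\right)$)
$- Z{\left(x{\left(3 \right)},-4 \right)} = - (1 - -16) = - (1 + 16) = \left(-1\right) 17 = -17$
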